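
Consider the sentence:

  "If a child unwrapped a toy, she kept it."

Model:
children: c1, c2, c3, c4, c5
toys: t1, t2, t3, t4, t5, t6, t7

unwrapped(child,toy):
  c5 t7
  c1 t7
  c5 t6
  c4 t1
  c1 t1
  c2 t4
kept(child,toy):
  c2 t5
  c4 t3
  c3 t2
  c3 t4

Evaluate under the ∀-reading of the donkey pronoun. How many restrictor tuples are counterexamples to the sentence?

6

"it" takes "a toy" as antecedent — a donkey pronoun bound across the clause boundary.
Strong reading: for every (c,t) with unwrapped(c,t), kept(c,t).
Restrictor pairs: (c1,t1) ✗  (c1,t7) ✗  (c2,t4) ✗  (c4,t1) ✗  (c5,t6) ✗  (c5,t7) ✗
Counterexamples (restrictor pairs failing the scope): 6.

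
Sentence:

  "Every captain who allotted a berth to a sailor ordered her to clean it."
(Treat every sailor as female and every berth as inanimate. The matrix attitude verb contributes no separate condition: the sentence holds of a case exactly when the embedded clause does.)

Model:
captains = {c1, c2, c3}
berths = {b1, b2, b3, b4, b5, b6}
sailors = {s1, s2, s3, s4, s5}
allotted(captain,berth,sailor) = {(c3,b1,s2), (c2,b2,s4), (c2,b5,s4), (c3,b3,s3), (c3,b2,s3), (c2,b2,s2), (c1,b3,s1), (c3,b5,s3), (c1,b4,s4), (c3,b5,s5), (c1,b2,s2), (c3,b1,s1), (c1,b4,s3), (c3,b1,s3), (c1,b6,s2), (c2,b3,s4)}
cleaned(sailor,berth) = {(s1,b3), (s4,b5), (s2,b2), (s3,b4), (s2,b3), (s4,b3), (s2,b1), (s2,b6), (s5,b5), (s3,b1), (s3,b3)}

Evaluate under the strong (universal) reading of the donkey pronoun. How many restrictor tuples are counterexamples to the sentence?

"her" takes "a sailor" as antecedent and "it" takes "a berth"; both are donkey pronouns co-varying with the restrictor.
Strong reading: for every (c,b,s) with allotted(c,b,s), cleaned(s,b).
Restrictor triples: (c1,b2,s2)→cleaned(s2,b2) ✓  (c1,b3,s1)→cleaned(s1,b3) ✓  (c1,b4,s3)→cleaned(s3,b4) ✓  (c1,b4,s4)→cleaned(s4,b4) ✗  (c1,b6,s2)→cleaned(s2,b6) ✓  (c2,b2,s2)→cleaned(s2,b2) ✓  (c2,b2,s4)→cleaned(s4,b2) ✗  (c2,b3,s4)→cleaned(s4,b3) ✓  (c2,b5,s4)→cleaned(s4,b5) ✓  (c3,b1,s1)→cleaned(s1,b1) ✗  (c3,b1,s2)→cleaned(s2,b1) ✓  (c3,b1,s3)→cleaned(s3,b1) ✓  (c3,b2,s3)→cleaned(s3,b2) ✗  (c3,b3,s3)→cleaned(s3,b3) ✓  (c3,b5,s3)→cleaned(s3,b5) ✗  (c3,b5,s5)→cleaned(s5,b5) ✓
Counterexamples (restrictor triples failing the scope): 5.

5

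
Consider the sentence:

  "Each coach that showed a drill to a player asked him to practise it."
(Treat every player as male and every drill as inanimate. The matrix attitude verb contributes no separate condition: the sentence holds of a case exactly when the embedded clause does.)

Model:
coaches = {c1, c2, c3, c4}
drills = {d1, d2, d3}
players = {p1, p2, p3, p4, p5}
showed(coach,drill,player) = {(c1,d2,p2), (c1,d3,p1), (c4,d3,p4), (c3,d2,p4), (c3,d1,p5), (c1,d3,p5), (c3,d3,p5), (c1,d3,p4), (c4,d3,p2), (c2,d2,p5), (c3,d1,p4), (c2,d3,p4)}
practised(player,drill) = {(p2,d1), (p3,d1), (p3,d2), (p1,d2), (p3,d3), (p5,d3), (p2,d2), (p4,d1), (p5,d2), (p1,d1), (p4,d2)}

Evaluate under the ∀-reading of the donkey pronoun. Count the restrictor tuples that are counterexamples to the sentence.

6

"him" takes "a player" as antecedent and "it" takes "a drill"; both are donkey pronouns co-varying with the restrictor.
Strong reading: for every (c,d,p) with showed(c,d,p), practised(p,d).
Restrictor triples: (c1,d2,p2)→practised(p2,d2) ✓  (c1,d3,p1)→practised(p1,d3) ✗  (c1,d3,p4)→practised(p4,d3) ✗  (c1,d3,p5)→practised(p5,d3) ✓  (c2,d2,p5)→practised(p5,d2) ✓  (c2,d3,p4)→practised(p4,d3) ✗  (c3,d1,p4)→practised(p4,d1) ✓  (c3,d1,p5)→practised(p5,d1) ✗  (c3,d2,p4)→practised(p4,d2) ✓  (c3,d3,p5)→practised(p5,d3) ✓  (c4,d3,p2)→practised(p2,d3) ✗  (c4,d3,p4)→practised(p4,d3) ✗
Counterexamples (restrictor triples failing the scope): 6.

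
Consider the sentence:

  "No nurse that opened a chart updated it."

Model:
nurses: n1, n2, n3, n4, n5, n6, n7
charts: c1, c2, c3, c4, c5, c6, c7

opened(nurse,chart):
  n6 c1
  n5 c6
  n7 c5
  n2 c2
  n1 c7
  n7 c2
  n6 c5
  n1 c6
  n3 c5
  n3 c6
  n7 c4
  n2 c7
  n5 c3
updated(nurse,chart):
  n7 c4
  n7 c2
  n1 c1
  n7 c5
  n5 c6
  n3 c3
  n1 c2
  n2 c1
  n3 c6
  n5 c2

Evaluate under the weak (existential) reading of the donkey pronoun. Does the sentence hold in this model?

"it" takes "a chart" as antecedent — a donkey pronoun bound across the clause boundary.
Truth condition: for no (n,c) with opened(n,c) does updated(n,c) hold.
Restrictor pairs — does the scope hold? (n1,c6):fails  (n1,c7):fails  (n2,c2):fails  (n2,c7):fails  (n3,c5):fails  (n3,c6):holds  (n5,c3):fails  (n5,c6):holds  (n6,c1):fails  (n6,c5):fails  (n7,c2):holds  (n7,c4):holds  (n7,c5):holds
Scope holds for 5 pair(s), so the sentence is false.

False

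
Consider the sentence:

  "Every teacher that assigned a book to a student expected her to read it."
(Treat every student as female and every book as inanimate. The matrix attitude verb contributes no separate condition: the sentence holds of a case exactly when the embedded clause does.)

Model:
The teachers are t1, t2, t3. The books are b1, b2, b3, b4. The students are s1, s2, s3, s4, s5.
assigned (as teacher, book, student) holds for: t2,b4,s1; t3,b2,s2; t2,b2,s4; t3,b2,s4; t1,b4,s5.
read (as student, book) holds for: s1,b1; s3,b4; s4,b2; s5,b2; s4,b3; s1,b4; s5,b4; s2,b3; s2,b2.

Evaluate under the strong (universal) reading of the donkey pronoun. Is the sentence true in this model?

True

"her" takes "a student" as antecedent and "it" takes "a book"; both are donkey pronouns co-varying with the restrictor.
Strong reading: for every (t,b,s) with assigned(t,b,s), read(s,b).
Restrictor triples: (t1,b4,s5)→read(s5,b4) ✓  (t2,b2,s4)→read(s4,b2) ✓  (t2,b4,s1)→read(s1,b4) ✓  (t3,b2,s2)→read(s2,b2) ✓  (t3,b2,s4)→read(s4,b2) ✓
Every restrictor triple satisfies the scope.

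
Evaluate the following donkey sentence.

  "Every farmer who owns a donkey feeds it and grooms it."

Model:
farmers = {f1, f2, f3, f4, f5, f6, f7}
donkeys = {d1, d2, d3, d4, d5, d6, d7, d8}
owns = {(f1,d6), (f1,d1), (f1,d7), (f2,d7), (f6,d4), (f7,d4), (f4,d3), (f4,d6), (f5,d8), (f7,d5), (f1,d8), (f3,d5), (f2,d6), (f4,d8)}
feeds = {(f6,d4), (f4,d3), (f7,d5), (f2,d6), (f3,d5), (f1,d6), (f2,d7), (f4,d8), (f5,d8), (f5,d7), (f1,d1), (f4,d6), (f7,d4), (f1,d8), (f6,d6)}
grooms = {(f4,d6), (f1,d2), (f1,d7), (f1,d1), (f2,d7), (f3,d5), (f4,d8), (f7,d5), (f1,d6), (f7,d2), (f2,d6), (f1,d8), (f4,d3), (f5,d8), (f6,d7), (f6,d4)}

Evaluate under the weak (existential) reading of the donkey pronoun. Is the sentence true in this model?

True

"it" takes "a donkey" as antecedent — a donkey pronoun bound across the clause boundary.
Weak reading: every farmer f with some owns-donkey has at least one owns-donkey d such that feeds(f,d) ∧ grooms(f,d).
Per farmer: f1:✓  f2:✓  f3:✓  f4:✓  f5:✓  f6:✓  f7:✓
Every farmer in the restrictor has a witness.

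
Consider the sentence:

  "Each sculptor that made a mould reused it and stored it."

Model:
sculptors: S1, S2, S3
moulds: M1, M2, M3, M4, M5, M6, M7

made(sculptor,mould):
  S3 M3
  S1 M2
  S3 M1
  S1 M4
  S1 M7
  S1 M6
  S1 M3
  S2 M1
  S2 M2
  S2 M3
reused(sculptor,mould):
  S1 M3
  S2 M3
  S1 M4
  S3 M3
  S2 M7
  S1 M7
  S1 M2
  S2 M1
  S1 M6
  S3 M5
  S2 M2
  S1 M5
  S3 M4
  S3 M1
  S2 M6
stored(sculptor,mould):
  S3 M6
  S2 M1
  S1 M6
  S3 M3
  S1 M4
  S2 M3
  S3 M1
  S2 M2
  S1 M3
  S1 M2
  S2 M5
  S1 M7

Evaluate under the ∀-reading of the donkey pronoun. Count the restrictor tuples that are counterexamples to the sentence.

"it" takes "a mould" as antecedent — a donkey pronoun bound across the clause boundary.
Strong reading: for every (s,m) with made(s,m), reused(s,m) ∧ stored(s,m).
Restrictor pairs: (S1,M2) ✓  (S1,M3) ✓  (S1,M4) ✓  (S1,M6) ✓  (S1,M7) ✓  (S2,M1) ✓  (S2,M2) ✓  (S2,M3) ✓  (S3,M1) ✓  (S3,M3) ✓
Counterexamples (restrictor pairs failing the scope): 0.

0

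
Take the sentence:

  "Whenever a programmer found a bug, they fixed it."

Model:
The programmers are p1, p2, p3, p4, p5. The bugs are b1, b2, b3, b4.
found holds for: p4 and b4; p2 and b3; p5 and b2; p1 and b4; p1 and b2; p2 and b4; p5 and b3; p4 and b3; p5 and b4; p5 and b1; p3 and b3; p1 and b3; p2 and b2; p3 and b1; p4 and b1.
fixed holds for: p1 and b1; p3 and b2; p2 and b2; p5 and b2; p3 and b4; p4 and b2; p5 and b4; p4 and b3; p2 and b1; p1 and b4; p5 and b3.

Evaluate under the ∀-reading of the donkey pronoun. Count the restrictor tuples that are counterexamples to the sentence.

"it" takes "a bug" as antecedent — a donkey pronoun bound across the clause boundary.
Strong reading: for every (p,b) with found(p,b), fixed(p,b).
Restrictor pairs: (p1,b2) ✗  (p1,b3) ✗  (p1,b4) ✓  (p2,b2) ✓  (p2,b3) ✗  (p2,b4) ✗  (p3,b1) ✗  (p3,b3) ✗  (p4,b1) ✗  (p4,b3) ✓  (p4,b4) ✗  (p5,b1) ✗  (p5,b2) ✓  (p5,b3) ✓  (p5,b4) ✓
Counterexamples (restrictor pairs failing the scope): 9.

9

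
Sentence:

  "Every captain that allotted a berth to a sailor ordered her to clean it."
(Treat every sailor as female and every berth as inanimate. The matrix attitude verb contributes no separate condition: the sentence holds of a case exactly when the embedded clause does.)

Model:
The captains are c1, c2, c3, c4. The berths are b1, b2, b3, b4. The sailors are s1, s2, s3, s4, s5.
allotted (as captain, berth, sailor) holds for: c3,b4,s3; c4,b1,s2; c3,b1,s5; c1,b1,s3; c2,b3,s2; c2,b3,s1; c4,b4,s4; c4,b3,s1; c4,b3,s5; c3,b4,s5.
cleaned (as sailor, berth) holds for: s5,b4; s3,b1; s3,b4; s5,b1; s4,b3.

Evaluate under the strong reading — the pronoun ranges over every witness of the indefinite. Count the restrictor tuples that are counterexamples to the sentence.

6

"her" takes "a sailor" as antecedent and "it" takes "a berth"; both are donkey pronouns co-varying with the restrictor.
Strong reading: for every (c,b,s) with allotted(c,b,s), cleaned(s,b).
Restrictor triples: (c1,b1,s3)→cleaned(s3,b1) ✓  (c2,b3,s1)→cleaned(s1,b3) ✗  (c2,b3,s2)→cleaned(s2,b3) ✗  (c3,b1,s5)→cleaned(s5,b1) ✓  (c3,b4,s3)→cleaned(s3,b4) ✓  (c3,b4,s5)→cleaned(s5,b4) ✓  (c4,b1,s2)→cleaned(s2,b1) ✗  (c4,b3,s1)→cleaned(s1,b3) ✗  (c4,b3,s5)→cleaned(s5,b3) ✗  (c4,b4,s4)→cleaned(s4,b4) ✗
Counterexamples (restrictor triples failing the scope): 6.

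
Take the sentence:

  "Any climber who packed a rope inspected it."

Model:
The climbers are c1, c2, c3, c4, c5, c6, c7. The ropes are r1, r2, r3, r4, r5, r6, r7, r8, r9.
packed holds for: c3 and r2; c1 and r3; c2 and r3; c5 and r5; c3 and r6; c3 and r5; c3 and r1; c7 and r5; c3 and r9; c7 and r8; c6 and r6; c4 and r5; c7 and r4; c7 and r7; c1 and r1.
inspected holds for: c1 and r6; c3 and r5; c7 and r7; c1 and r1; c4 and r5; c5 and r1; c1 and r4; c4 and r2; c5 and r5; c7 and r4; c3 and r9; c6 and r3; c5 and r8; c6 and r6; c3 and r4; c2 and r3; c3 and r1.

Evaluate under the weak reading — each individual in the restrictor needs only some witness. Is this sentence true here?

True

"it" takes "a rope" as antecedent — a donkey pronoun bound across the clause boundary.
Weak reading: every climber c with some packed-rope has at least one packed-rope r such that inspected(c,r).
Per climber: c1:✓  c2:✓  c3:✓  c4:✓  c5:✓  c6:✓  c7:✓
Every climber in the restrictor has a witness.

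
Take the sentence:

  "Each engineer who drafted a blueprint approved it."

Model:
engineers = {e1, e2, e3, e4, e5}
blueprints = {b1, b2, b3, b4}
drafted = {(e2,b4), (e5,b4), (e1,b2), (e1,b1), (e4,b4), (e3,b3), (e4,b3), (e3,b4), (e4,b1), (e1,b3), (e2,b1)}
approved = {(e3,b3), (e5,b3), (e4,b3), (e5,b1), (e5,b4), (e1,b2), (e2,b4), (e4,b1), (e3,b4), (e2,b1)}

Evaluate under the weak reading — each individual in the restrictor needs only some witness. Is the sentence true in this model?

"it" takes "a blueprint" as antecedent — a donkey pronoun bound across the clause boundary.
Weak reading: every engineer e with some drafted-blueprint has at least one drafted-blueprint b such that approved(e,b).
Per engineer: e1:✓  e2:✓  e3:✓  e4:✓  e5:✓
Every engineer in the restrictor has a witness.

True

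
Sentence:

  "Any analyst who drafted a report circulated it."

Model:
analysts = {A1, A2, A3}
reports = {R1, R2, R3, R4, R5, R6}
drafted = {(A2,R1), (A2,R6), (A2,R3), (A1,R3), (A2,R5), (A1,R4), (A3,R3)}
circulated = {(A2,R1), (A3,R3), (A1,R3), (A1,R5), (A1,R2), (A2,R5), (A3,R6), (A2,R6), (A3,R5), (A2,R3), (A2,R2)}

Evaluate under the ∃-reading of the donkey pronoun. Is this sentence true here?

"it" takes "a report" as antecedent — a donkey pronoun bound across the clause boundary.
Weak reading: every analyst a with some drafted-report has at least one drafted-report r such that circulated(a,r).
Per analyst: A1:✓  A2:✓  A3:✓
Every analyst in the restrictor has a witness.

True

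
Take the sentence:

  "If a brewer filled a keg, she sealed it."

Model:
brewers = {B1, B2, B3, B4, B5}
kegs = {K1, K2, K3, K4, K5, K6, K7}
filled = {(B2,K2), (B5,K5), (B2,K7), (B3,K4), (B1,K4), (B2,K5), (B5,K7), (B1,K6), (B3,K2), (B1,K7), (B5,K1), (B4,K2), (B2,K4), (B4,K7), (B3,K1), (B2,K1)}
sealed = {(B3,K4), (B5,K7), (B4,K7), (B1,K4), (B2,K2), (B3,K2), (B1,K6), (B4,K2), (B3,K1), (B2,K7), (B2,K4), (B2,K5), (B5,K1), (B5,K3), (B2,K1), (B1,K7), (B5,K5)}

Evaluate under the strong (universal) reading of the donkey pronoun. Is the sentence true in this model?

"it" takes "a keg" as antecedent — a donkey pronoun bound across the clause boundary.
Strong reading: for every (b,k) with filled(b,k), sealed(b,k).
Restrictor pairs: (B1,K4) ✓  (B1,K6) ✓  (B1,K7) ✓  (B2,K1) ✓  (B2,K2) ✓  (B2,K4) ✓  (B2,K5) ✓  (B2,K7) ✓  (B3,K1) ✓  (B3,K2) ✓  (B3,K4) ✓  (B4,K2) ✓  (B4,K7) ✓  (B5,K1) ✓  (B5,K5) ✓  (B5,K7) ✓
Every restrictor pair satisfies the scope.

True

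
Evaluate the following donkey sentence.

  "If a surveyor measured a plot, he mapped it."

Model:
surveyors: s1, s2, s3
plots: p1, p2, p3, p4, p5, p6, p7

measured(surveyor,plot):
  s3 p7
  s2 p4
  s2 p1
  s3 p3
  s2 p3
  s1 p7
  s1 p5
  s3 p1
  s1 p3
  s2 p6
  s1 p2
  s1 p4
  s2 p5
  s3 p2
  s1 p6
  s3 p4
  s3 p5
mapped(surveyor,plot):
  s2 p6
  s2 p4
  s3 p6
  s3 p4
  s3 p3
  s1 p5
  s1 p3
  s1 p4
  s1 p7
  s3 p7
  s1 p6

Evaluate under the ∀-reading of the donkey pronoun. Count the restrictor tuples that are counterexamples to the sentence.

"it" takes "a plot" as antecedent — a donkey pronoun bound across the clause boundary.
Strong reading: for every (s,p) with measured(s,p), mapped(s,p).
Restrictor pairs: (s1,p2) ✗  (s1,p3) ✓  (s1,p4) ✓  (s1,p5) ✓  (s1,p6) ✓  (s1,p7) ✓  (s2,p1) ✗  (s2,p3) ✗  (s2,p4) ✓  (s2,p5) ✗  (s2,p6) ✓  (s3,p1) ✗  (s3,p2) ✗  (s3,p3) ✓  (s3,p4) ✓  (s3,p5) ✗  (s3,p7) ✓
Counterexamples (restrictor pairs failing the scope): 7.

7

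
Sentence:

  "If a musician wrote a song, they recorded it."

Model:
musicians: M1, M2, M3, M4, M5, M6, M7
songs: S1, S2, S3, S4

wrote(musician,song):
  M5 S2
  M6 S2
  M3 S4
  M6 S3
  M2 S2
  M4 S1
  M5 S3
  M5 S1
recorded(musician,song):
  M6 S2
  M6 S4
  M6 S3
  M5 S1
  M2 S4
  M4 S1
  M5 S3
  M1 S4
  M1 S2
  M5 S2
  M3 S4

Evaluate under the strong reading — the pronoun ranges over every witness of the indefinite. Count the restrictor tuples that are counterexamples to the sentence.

1

"it" takes "a song" as antecedent — a donkey pronoun bound across the clause boundary.
Strong reading: for every (m,s) with wrote(m,s), recorded(m,s).
Restrictor pairs: (M2,S2) ✗  (M3,S4) ✓  (M4,S1) ✓  (M5,S1) ✓  (M5,S2) ✓  (M5,S3) ✓  (M6,S2) ✓  (M6,S3) ✓
Counterexamples (restrictor pairs failing the scope): 1.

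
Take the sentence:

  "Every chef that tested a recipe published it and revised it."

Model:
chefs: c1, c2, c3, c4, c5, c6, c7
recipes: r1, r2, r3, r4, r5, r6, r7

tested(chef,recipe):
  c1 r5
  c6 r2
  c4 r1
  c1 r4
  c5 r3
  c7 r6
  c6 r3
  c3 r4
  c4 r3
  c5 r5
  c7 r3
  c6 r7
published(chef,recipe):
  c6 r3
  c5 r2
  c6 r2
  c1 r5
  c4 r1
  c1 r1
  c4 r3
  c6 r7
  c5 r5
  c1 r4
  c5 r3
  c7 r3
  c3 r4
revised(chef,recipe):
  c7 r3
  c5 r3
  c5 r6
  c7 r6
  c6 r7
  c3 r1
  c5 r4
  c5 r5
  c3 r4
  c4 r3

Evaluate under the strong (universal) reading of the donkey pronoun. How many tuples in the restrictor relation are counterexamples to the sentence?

6

"it" takes "a recipe" as antecedent — a donkey pronoun bound across the clause boundary.
Strong reading: for every (c,r) with tested(c,r), published(c,r) ∧ revised(c,r).
Restrictor pairs: (c1,r4) ✗  (c1,r5) ✗  (c3,r4) ✓  (c4,r1) ✗  (c4,r3) ✓  (c5,r3) ✓  (c5,r5) ✓  (c6,r2) ✗  (c6,r3) ✗  (c6,r7) ✓  (c7,r3) ✓  (c7,r6) ✗
Counterexamples (restrictor pairs failing the scope): 6.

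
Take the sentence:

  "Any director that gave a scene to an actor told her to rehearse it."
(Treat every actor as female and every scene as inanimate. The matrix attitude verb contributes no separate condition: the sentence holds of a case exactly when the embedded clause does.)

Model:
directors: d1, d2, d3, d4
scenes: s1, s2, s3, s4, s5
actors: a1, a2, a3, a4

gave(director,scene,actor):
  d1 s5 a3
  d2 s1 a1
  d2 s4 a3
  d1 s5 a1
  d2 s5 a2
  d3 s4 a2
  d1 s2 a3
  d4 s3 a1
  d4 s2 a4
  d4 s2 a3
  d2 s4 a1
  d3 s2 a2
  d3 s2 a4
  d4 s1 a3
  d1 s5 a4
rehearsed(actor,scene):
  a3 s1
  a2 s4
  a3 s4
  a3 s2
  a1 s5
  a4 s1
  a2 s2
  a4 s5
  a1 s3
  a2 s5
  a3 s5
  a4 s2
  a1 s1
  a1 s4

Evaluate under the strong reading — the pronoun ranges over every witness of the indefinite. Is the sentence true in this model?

True

"her" takes "an actor" as antecedent and "it" takes "a scene"; both are donkey pronouns co-varying with the restrictor.
Strong reading: for every (d,s,a) with gave(d,s,a), rehearsed(a,s).
Restrictor triples: (d1,s2,a3)→rehearsed(a3,s2) ✓  (d1,s5,a1)→rehearsed(a1,s5) ✓  (d1,s5,a3)→rehearsed(a3,s5) ✓  (d1,s5,a4)→rehearsed(a4,s5) ✓  (d2,s1,a1)→rehearsed(a1,s1) ✓  (d2,s4,a1)→rehearsed(a1,s4) ✓  (d2,s4,a3)→rehearsed(a3,s4) ✓  (d2,s5,a2)→rehearsed(a2,s5) ✓  (d3,s2,a2)→rehearsed(a2,s2) ✓  (d3,s2,a4)→rehearsed(a4,s2) ✓  (d3,s4,a2)→rehearsed(a2,s4) ✓  (d4,s1,a3)→rehearsed(a3,s1) ✓  (d4,s2,a3)→rehearsed(a3,s2) ✓  (d4,s2,a4)→rehearsed(a4,s2) ✓  (d4,s3,a1)→rehearsed(a1,s3) ✓
Every restrictor triple satisfies the scope.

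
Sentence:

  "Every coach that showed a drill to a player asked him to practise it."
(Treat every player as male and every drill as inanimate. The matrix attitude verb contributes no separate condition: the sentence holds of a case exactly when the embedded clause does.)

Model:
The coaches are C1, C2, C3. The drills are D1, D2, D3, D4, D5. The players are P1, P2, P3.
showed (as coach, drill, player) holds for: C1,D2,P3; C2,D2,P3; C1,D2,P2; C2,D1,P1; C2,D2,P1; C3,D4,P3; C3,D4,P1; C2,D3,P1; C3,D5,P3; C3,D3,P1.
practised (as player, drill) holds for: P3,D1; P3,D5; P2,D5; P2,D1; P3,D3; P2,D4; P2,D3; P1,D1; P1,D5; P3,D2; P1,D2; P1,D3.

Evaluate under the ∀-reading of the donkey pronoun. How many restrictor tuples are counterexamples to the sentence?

"him" takes "a player" as antecedent and "it" takes "a drill"; both are donkey pronouns co-varying with the restrictor.
Strong reading: for every (c,d,p) with showed(c,d,p), practised(p,d).
Restrictor triples: (C1,D2,P2)→practised(P2,D2) ✗  (C1,D2,P3)→practised(P3,D2) ✓  (C2,D1,P1)→practised(P1,D1) ✓  (C2,D2,P1)→practised(P1,D2) ✓  (C2,D2,P3)→practised(P3,D2) ✓  (C2,D3,P1)→practised(P1,D3) ✓  (C3,D3,P1)→practised(P1,D3) ✓  (C3,D4,P1)→practised(P1,D4) ✗  (C3,D4,P3)→practised(P3,D4) ✗  (C3,D5,P3)→practised(P3,D5) ✓
Counterexamples (restrictor triples failing the scope): 3.

3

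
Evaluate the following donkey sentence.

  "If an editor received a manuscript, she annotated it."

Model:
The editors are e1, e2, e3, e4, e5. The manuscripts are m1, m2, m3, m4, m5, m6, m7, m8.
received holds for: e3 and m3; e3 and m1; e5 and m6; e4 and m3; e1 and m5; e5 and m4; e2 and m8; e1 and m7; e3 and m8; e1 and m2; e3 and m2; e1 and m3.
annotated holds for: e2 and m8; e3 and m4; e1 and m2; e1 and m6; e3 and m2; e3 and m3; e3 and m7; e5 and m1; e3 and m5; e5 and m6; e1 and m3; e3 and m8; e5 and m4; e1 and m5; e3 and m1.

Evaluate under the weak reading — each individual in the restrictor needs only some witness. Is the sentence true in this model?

"it" takes "a manuscript" as antecedent — a donkey pronoun bound across the clause boundary.
Weak reading: every editor e with some received-manuscript has at least one received-manuscript m such that annotated(e,m).
Per editor: e1:✓  e2:✓  e3:✓  e4:✗  e5:✓
e4 has no witness among its received-manuscripts.

False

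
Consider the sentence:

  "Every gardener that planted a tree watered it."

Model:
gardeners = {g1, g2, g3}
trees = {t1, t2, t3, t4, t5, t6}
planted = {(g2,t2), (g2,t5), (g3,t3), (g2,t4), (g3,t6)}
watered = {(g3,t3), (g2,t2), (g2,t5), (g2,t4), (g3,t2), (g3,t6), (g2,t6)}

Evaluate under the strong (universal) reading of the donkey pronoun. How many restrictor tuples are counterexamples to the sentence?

0

"it" takes "a tree" as antecedent — a donkey pronoun bound across the clause boundary.
Strong reading: for every (g,t) with planted(g,t), watered(g,t).
Restrictor pairs: (g2,t2) ✓  (g2,t4) ✓  (g2,t5) ✓  (g3,t3) ✓  (g3,t6) ✓
Counterexamples (restrictor pairs failing the scope): 0.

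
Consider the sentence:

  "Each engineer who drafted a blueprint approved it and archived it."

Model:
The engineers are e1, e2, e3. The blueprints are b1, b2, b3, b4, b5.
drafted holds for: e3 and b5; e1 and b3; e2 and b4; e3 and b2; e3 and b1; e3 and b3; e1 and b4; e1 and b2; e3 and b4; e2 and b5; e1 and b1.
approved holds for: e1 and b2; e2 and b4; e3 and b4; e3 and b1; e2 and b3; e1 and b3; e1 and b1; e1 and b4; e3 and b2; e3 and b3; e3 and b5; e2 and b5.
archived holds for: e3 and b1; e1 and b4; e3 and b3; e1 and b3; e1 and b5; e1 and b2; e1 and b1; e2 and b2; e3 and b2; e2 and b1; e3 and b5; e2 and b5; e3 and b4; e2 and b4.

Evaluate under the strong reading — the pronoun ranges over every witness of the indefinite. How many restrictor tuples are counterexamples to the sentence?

"it" takes "a blueprint" as antecedent — a donkey pronoun bound across the clause boundary.
Strong reading: for every (e,b) with drafted(e,b), approved(e,b) ∧ archived(e,b).
Restrictor pairs: (e1,b1) ✓  (e1,b2) ✓  (e1,b3) ✓  (e1,b4) ✓  (e2,b4) ✓  (e2,b5) ✓  (e3,b1) ✓  (e3,b2) ✓  (e3,b3) ✓  (e3,b4) ✓  (e3,b5) ✓
Counterexamples (restrictor pairs failing the scope): 0.

0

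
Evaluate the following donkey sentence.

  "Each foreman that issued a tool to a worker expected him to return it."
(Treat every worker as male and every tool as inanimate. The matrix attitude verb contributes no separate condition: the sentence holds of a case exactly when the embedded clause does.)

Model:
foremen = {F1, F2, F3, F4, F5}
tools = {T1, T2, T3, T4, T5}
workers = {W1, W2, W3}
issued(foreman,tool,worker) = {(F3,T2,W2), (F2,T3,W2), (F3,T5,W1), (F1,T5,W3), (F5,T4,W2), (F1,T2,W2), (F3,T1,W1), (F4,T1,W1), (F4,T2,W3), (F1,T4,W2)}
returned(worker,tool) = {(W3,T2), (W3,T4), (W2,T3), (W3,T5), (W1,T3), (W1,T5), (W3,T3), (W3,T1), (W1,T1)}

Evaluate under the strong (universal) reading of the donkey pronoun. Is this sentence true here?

False

"him" takes "a worker" as antecedent and "it" takes "a tool"; both are donkey pronouns co-varying with the restrictor.
Strong reading: for every (f,t,w) with issued(f,t,w), returned(w,t).
Restrictor triples: (F1,T2,W2)→returned(W2,T2) ✗  (F1,T4,W2)→returned(W2,T4) ✗  (F1,T5,W3)→returned(W3,T5) ✓  (F2,T3,W2)→returned(W2,T3) ✓  (F3,T1,W1)→returned(W1,T1) ✓  (F3,T2,W2)→returned(W2,T2) ✗  (F3,T5,W1)→returned(W1,T5) ✓  (F4,T1,W1)→returned(W1,T1) ✓  (F4,T2,W3)→returned(W3,T2) ✓  (F5,T4,W2)→returned(W2,T4) ✗
Counterexample: (F1,T2,W2) — returned(W2,T2) does not hold.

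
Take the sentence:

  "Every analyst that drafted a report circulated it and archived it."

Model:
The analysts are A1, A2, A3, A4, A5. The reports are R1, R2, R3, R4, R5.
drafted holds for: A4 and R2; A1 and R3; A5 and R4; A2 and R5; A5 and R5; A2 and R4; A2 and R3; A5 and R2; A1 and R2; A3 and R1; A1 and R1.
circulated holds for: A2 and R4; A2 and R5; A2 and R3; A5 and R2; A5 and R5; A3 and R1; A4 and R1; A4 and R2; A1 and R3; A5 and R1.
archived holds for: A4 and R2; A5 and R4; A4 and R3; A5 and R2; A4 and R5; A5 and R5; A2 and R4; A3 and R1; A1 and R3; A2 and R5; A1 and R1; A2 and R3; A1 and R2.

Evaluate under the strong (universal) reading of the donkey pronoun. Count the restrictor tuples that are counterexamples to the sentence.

3

"it" takes "a report" as antecedent — a donkey pronoun bound across the clause boundary.
Strong reading: for every (a,r) with drafted(a,r), circulated(a,r) ∧ archived(a,r).
Restrictor pairs: (A1,R1) ✗  (A1,R2) ✗  (A1,R3) ✓  (A2,R3) ✓  (A2,R4) ✓  (A2,R5) ✓  (A3,R1) ✓  (A4,R2) ✓  (A5,R2) ✓  (A5,R4) ✗  (A5,R5) ✓
Counterexamples (restrictor pairs failing the scope): 3.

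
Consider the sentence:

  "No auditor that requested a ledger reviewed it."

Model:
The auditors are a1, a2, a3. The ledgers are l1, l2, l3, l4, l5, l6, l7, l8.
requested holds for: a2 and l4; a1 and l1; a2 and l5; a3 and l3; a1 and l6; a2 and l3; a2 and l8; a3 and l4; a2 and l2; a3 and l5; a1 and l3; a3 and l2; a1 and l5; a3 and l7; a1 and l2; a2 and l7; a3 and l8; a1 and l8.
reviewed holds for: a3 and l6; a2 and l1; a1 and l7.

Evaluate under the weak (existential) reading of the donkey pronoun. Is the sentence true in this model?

"it" takes "a ledger" as antecedent — a donkey pronoun bound across the clause boundary.
Truth condition: for no (a,l) with requested(a,l) does reviewed(a,l) hold.
Restrictor pairs — does the scope hold? (a1,l1):fails  (a1,l2):fails  (a1,l3):fails  (a1,l5):fails  (a1,l6):fails  (a1,l8):fails  (a2,l2):fails  (a2,l3):fails  (a2,l4):fails  (a2,l5):fails  (a2,l7):fails  (a2,l8):fails  (a3,l2):fails  (a3,l3):fails  (a3,l4):fails  (a3,l5):fails  (a3,l7):fails  (a3,l8):fails
Scope holds for no restrictor pair, so the sentence is true.

True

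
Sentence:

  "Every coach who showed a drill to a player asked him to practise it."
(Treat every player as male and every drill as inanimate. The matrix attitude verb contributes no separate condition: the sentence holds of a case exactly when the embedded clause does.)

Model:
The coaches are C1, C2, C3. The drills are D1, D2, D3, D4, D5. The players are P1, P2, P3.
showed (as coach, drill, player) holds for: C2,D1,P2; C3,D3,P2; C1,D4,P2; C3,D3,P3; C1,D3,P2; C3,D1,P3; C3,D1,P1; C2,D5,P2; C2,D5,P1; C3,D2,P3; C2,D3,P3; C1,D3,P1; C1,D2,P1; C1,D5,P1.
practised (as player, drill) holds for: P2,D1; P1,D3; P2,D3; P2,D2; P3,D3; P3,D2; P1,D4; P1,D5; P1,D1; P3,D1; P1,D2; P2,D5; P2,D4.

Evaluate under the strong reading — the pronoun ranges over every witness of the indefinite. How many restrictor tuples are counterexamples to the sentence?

0

"him" takes "a player" as antecedent and "it" takes "a drill"; both are donkey pronouns co-varying with the restrictor.
Strong reading: for every (c,d,p) with showed(c,d,p), practised(p,d).
Restrictor triples: (C1,D2,P1)→practised(P1,D2) ✓  (C1,D3,P1)→practised(P1,D3) ✓  (C1,D3,P2)→practised(P2,D3) ✓  (C1,D4,P2)→practised(P2,D4) ✓  (C1,D5,P1)→practised(P1,D5) ✓  (C2,D1,P2)→practised(P2,D1) ✓  (C2,D3,P3)→practised(P3,D3) ✓  (C2,D5,P1)→practised(P1,D5) ✓  (C2,D5,P2)→practised(P2,D5) ✓  (C3,D1,P1)→practised(P1,D1) ✓  (C3,D1,P3)→practised(P3,D1) ✓  (C3,D2,P3)→practised(P3,D2) ✓  (C3,D3,P2)→practised(P2,D3) ✓  (C3,D3,P3)→practised(P3,D3) ✓
Counterexamples (restrictor triples failing the scope): 0.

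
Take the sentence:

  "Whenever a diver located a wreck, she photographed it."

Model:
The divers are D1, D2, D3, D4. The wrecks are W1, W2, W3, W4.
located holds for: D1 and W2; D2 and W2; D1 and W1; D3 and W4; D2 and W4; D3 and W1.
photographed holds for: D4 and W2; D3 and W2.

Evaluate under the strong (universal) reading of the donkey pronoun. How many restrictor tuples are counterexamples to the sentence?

"it" takes "a wreck" as antecedent — a donkey pronoun bound across the clause boundary.
Strong reading: for every (d,w) with located(d,w), photographed(d,w).
Restrictor pairs: (D1,W1) ✗  (D1,W2) ✗  (D2,W2) ✗  (D2,W4) ✗  (D3,W1) ✗  (D3,W4) ✗
Counterexamples (restrictor pairs failing the scope): 6.

6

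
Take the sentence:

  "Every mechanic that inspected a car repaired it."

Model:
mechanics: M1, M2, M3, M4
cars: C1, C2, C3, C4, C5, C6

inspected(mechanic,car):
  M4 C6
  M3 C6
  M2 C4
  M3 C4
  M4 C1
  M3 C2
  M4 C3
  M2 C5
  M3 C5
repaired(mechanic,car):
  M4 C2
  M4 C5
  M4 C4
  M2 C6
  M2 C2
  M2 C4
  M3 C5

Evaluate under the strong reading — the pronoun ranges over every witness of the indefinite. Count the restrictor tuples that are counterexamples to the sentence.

7

"it" takes "a car" as antecedent — a donkey pronoun bound across the clause boundary.
Strong reading: for every (m,c) with inspected(m,c), repaired(m,c).
Restrictor pairs: (M2,C4) ✓  (M2,C5) ✗  (M3,C2) ✗  (M3,C4) ✗  (M3,C5) ✓  (M3,C6) ✗  (M4,C1) ✗  (M4,C3) ✗  (M4,C6) ✗
Counterexamples (restrictor pairs failing the scope): 7.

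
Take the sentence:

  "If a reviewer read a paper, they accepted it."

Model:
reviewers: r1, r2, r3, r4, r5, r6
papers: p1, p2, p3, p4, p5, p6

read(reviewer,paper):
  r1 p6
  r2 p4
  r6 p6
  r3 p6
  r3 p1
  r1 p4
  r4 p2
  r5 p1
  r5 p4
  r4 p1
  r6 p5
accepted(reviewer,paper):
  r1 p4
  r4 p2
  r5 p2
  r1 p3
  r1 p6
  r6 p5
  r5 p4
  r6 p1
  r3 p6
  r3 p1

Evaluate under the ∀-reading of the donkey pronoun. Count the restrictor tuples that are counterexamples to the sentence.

4

"it" takes "a paper" as antecedent — a donkey pronoun bound across the clause boundary.
Strong reading: for every (r,p) with read(r,p), accepted(r,p).
Restrictor pairs: (r1,p4) ✓  (r1,p6) ✓  (r2,p4) ✗  (r3,p1) ✓  (r3,p6) ✓  (r4,p1) ✗  (r4,p2) ✓  (r5,p1) ✗  (r5,p4) ✓  (r6,p5) ✓  (r6,p6) ✗
Counterexamples (restrictor pairs failing the scope): 4.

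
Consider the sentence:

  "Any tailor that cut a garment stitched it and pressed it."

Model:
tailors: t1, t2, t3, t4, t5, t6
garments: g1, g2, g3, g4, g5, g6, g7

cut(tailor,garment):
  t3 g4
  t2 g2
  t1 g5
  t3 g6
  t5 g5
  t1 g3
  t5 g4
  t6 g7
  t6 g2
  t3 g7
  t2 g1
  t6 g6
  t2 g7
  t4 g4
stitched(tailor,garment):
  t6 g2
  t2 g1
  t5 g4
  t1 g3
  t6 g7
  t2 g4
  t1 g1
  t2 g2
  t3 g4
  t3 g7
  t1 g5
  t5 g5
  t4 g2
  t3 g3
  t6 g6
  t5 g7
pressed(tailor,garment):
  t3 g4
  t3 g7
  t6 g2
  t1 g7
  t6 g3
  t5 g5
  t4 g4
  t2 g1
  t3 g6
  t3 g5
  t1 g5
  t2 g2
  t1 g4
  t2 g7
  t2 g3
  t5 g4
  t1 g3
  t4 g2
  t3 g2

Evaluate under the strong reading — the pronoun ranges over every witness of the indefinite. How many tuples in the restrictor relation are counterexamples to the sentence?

"it" takes "a garment" as antecedent — a donkey pronoun bound across the clause boundary.
Strong reading: for every (t,g) with cut(t,g), stitched(t,g) ∧ pressed(t,g).
Restrictor pairs: (t1,g3) ✓  (t1,g5) ✓  (t2,g1) ✓  (t2,g2) ✓  (t2,g7) ✗  (t3,g4) ✓  (t3,g6) ✗  (t3,g7) ✓  (t4,g4) ✗  (t5,g4) ✓  (t5,g5) ✓  (t6,g2) ✓  (t6,g6) ✗  (t6,g7) ✗
Counterexamples (restrictor pairs failing the scope): 5.

5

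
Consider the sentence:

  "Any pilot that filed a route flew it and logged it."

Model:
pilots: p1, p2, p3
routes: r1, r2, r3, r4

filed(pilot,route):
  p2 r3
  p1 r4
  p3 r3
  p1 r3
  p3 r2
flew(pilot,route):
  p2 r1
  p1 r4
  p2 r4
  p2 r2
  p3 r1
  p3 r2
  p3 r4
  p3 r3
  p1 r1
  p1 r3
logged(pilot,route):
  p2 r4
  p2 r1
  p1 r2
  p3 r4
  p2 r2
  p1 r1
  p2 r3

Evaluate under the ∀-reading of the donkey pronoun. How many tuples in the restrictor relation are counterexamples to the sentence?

5

"it" takes "a route" as antecedent — a donkey pronoun bound across the clause boundary.
Strong reading: for every (p,r) with filed(p,r), flew(p,r) ∧ logged(p,r).
Restrictor pairs: (p1,r3) ✗  (p1,r4) ✗  (p2,r3) ✗  (p3,r2) ✗  (p3,r3) ✗
Counterexamples (restrictor pairs failing the scope): 5.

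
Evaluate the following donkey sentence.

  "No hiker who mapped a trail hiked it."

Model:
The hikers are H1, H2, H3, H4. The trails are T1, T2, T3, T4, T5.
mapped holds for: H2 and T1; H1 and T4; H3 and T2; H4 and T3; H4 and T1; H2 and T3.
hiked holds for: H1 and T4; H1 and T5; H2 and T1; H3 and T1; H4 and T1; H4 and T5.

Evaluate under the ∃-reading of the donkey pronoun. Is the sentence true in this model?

False

"it" takes "a trail" as antecedent — a donkey pronoun bound across the clause boundary.
Truth condition: for no (h,t) with mapped(h,t) does hiked(h,t) hold.
Restrictor pairs — does the scope hold? (H1,T4):holds  (H2,T1):holds  (H2,T3):fails  (H3,T2):fails  (H4,T1):holds  (H4,T3):fails
Scope holds for 3 pair(s), so the sentence is false.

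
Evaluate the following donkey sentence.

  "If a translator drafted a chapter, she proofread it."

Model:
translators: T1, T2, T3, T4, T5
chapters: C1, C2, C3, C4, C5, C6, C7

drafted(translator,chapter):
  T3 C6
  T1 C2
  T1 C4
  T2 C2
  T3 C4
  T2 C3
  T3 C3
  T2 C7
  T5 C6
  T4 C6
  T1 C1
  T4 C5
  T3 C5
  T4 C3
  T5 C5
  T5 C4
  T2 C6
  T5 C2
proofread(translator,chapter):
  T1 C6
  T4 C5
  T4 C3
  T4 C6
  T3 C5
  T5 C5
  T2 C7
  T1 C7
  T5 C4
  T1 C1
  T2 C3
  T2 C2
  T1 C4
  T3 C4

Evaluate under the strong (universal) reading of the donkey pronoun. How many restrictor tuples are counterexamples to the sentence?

6

"it" takes "a chapter" as antecedent — a donkey pronoun bound across the clause boundary.
Strong reading: for every (t,c) with drafted(t,c), proofread(t,c).
Restrictor pairs: (T1,C1) ✓  (T1,C2) ✗  (T1,C4) ✓  (T2,C2) ✓  (T2,C3) ✓  (T2,C6) ✗  (T2,C7) ✓  (T3,C3) ✗  (T3,C4) ✓  (T3,C5) ✓  (T3,C6) ✗  (T4,C3) ✓  (T4,C5) ✓  (T4,C6) ✓  (T5,C2) ✗  (T5,C4) ✓  (T5,C5) ✓  (T5,C6) ✗
Counterexamples (restrictor pairs failing the scope): 6.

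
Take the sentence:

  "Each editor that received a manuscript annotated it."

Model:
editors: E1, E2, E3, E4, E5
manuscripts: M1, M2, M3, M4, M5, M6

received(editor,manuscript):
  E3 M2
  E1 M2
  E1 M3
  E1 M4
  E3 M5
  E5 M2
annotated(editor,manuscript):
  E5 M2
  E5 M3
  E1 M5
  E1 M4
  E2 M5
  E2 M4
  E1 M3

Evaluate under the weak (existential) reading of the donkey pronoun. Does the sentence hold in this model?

"it" takes "a manuscript" as antecedent — a donkey pronoun bound across the clause boundary.
Weak reading: every editor e with some received-manuscript has at least one received-manuscript m such that annotated(e,m).
Per editor: E1:✓  E3:✗  E5:✓
E3 has no witness among its received-manuscripts.

False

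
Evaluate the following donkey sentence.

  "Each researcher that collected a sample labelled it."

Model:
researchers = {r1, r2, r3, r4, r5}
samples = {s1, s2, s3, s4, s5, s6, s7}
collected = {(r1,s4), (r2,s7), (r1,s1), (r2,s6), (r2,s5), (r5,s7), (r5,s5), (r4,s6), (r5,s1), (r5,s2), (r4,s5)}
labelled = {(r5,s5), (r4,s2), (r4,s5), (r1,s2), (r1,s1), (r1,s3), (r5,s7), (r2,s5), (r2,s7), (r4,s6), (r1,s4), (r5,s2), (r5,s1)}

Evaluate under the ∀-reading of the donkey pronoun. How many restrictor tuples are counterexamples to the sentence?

1

"it" takes "a sample" as antecedent — a donkey pronoun bound across the clause boundary.
Strong reading: for every (r,s) with collected(r,s), labelled(r,s).
Restrictor pairs: (r1,s1) ✓  (r1,s4) ✓  (r2,s5) ✓  (r2,s6) ✗  (r2,s7) ✓  (r4,s5) ✓  (r4,s6) ✓  (r5,s1) ✓  (r5,s2) ✓  (r5,s5) ✓  (r5,s7) ✓
Counterexamples (restrictor pairs failing the scope): 1.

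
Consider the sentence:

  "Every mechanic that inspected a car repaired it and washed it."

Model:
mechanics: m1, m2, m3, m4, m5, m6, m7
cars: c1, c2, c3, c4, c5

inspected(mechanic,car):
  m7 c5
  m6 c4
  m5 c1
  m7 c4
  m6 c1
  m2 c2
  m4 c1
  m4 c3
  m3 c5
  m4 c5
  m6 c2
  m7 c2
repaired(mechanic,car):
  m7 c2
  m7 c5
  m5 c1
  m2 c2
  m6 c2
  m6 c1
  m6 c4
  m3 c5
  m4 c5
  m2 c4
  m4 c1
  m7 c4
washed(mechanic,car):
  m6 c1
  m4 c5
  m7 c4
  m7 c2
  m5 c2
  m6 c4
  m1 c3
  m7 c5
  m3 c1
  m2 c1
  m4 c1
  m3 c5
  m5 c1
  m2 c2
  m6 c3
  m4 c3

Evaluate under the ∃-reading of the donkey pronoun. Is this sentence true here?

True

"it" takes "a car" as antecedent — a donkey pronoun bound across the clause boundary.
Weak reading: every mechanic m with some inspected-car has at least one inspected-car c such that repaired(m,c) ∧ washed(m,c).
Per mechanic: m2:✓  m3:✓  m4:✓  m5:✓  m6:✓  m7:✓
Every mechanic in the restrictor has a witness.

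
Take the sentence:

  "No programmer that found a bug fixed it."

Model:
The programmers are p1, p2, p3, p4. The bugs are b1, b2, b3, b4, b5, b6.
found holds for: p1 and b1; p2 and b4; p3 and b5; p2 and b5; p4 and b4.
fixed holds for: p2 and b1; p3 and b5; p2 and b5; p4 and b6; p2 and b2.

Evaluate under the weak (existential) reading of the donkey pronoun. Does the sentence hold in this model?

False

"it" takes "a bug" as antecedent — a donkey pronoun bound across the clause boundary.
Truth condition: for no (p,b) with found(p,b) does fixed(p,b) hold.
Restrictor pairs — does the scope hold? (p1,b1):fails  (p2,b4):fails  (p2,b5):holds  (p3,b5):holds  (p4,b4):fails
Scope holds for 2 pair(s), so the sentence is false.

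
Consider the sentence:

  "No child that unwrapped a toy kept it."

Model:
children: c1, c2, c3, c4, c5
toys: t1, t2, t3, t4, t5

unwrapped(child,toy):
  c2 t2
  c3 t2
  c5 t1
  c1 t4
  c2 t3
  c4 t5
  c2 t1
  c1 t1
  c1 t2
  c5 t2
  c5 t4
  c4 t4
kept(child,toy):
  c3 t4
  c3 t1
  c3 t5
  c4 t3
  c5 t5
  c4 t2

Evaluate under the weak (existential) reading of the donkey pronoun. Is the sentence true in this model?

True

"it" takes "a toy" as antecedent — a donkey pronoun bound across the clause boundary.
Truth condition: for no (c,t) with unwrapped(c,t) does kept(c,t) hold.
Restrictor pairs — does the scope hold? (c1,t1):fails  (c1,t2):fails  (c1,t4):fails  (c2,t1):fails  (c2,t2):fails  (c2,t3):fails  (c3,t2):fails  (c4,t4):fails  (c4,t5):fails  (c5,t1):fails  (c5,t2):fails  (c5,t4):fails
Scope holds for no restrictor pair, so the sentence is true.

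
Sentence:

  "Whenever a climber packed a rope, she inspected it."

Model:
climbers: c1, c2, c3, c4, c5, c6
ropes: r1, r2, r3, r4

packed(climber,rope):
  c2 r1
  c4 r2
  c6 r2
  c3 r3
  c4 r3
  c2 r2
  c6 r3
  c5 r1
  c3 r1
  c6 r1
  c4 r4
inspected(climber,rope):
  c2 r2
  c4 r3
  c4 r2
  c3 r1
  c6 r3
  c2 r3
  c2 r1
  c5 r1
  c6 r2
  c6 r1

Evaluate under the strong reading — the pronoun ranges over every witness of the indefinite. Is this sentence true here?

False

"it" takes "a rope" as antecedent — a donkey pronoun bound across the clause boundary.
Strong reading: for every (c,r) with packed(c,r), inspected(c,r).
Restrictor pairs: (c2,r1) ✓  (c2,r2) ✓  (c3,r1) ✓  (c3,r3) ✗  (c4,r2) ✓  (c4,r3) ✓  (c4,r4) ✗  (c5,r1) ✓  (c6,r1) ✓  (c6,r2) ✓  (c6,r3) ✓
Counterexample: (c3,r3) is in packed but fails the scope.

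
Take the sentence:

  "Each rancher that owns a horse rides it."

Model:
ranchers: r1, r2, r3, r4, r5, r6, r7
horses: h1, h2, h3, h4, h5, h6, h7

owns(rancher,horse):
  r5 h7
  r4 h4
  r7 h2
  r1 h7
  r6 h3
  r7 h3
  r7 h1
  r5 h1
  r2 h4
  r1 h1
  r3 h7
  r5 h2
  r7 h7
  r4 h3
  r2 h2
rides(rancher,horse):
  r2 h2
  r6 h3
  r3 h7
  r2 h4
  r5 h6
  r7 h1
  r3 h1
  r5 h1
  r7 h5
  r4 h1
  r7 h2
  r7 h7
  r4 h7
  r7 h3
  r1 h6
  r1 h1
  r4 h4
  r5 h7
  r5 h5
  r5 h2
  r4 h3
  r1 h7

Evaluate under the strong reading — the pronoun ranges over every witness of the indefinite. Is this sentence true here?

True

"it" takes "a horse" as antecedent — a donkey pronoun bound across the clause boundary.
Strong reading: for every (r,h) with owns(r,h), rides(r,h).
Restrictor pairs: (r1,h1) ✓  (r1,h7) ✓  (r2,h2) ✓  (r2,h4) ✓  (r3,h7) ✓  (r4,h3) ✓  (r4,h4) ✓  (r5,h1) ✓  (r5,h2) ✓  (r5,h7) ✓  (r6,h3) ✓  (r7,h1) ✓  (r7,h2) ✓  (r7,h3) ✓  (r7,h7) ✓
Every restrictor pair satisfies the scope.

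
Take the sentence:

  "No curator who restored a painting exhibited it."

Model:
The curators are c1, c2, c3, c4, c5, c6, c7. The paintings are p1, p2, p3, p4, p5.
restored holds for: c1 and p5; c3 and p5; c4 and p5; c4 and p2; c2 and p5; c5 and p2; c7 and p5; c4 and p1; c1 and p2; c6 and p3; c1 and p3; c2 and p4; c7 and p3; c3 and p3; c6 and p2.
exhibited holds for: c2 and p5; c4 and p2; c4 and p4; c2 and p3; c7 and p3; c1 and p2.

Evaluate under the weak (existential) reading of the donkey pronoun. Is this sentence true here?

False

"it" takes "a painting" as antecedent — a donkey pronoun bound across the clause boundary.
Truth condition: for no (c,p) with restored(c,p) does exhibited(c,p) hold.
Restrictor pairs — does the scope hold? (c1,p2):holds  (c1,p3):fails  (c1,p5):fails  (c2,p4):fails  (c2,p5):holds  (c3,p3):fails  (c3,p5):fails  (c4,p1):fails  (c4,p2):holds  (c4,p5):fails  (c5,p2):fails  (c6,p2):fails  (c6,p3):fails  (c7,p3):holds  (c7,p5):fails
Scope holds for 4 pair(s), so the sentence is false.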